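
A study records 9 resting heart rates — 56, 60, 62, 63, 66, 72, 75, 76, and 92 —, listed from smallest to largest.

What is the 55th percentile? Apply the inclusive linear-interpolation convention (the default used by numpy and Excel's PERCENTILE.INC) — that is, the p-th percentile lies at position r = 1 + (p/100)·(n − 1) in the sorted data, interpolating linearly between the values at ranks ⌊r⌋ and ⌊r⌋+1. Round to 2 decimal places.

n = 9.
r = 1 + (55/100)·(9 − 1) = 1 + 4.4 = 5.4.
Rank 5 is 66 and rank 6 is 72.
Interpolate: 66 + 0.4·(72 − 66) = 66 + 0.4·6 = 68.4.

68.40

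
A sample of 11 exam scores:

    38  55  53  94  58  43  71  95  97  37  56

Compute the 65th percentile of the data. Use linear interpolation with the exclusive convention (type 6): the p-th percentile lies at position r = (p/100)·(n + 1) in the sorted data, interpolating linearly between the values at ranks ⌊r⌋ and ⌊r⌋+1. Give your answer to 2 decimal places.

68.40

Sorted: 37, 38, 43, 53, 55, 56, 58, 71, 94, 95, 97.
n = 11.
r = (65/100)·(11 + 1) = 7.8.
Rank 7 is 58 and rank 8 is 71.
Interpolate: 58 + 0.8·(71 − 58) = 58 + 0.8·13 = 68.4.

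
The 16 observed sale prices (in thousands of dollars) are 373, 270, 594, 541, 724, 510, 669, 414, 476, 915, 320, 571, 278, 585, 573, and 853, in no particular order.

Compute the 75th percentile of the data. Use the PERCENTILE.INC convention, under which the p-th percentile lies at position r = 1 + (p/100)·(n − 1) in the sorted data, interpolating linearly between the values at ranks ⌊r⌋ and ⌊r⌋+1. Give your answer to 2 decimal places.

Sorted: 270, 278, 320, 373, 414, 476, 510, 541, 571, 573, 585, 594, 669, 724, 853, 915.
n = 16.
r = 1 + (75/100)·(16 − 1) = 1 + 11.25 = 12.25.
Rank 12 is 594 and rank 13 is 669.
Interpolate: 594 + 0.25·(669 − 594) = 594 + 0.25·75 = 612.75.

612.75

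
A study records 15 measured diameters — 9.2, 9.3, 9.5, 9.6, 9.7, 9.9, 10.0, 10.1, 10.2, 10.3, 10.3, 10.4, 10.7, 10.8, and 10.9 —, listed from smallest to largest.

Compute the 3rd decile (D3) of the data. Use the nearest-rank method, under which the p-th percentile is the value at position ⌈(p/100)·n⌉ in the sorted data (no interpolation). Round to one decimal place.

n = 15.
Position = ⌈30/100 · 15⌉ = ⌈4.5⌉ = 5.
The value at rank 5 is 9.7.

9.7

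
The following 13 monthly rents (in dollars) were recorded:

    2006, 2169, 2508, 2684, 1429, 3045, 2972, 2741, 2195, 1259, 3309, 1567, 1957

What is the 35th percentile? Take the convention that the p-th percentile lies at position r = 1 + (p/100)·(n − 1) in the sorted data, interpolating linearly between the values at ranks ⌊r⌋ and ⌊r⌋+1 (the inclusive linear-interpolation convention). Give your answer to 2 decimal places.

2038.60

Sorted: 1259, 1429, 1567, 1957, 2006, 2169, 2195, 2508, 2684, 2741, 2972, 3045, 3309.
n = 13.
r = 1 + (35/100)·(13 − 1) = 1 + 4.2 = 5.2.
Rank 5 is 2006 and rank 6 is 2169.
Interpolate: 2006 + 0.2·(2169 − 2006) = 2006 + 0.2·163 = 2038.6.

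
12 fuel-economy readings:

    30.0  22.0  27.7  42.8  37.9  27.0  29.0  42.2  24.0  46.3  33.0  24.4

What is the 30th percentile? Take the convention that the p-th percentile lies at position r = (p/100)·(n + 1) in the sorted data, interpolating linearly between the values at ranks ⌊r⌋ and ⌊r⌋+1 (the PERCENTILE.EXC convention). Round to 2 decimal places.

26.74

Sorted: 22.0, 24.0, 24.4, 27.0, 27.7, 29.0, 30.0, 33.0, 37.9, 42.2, 42.8, 46.3.
n = 12.
r = (30/100)·(12 + 1) = 3.9.
Rank 3 is 24.4 and rank 4 is 27.0.
Interpolate: 24.4 + 0.9·(27.0 − 24.4) = 24.4 + 0.9·2.6 = 26.74.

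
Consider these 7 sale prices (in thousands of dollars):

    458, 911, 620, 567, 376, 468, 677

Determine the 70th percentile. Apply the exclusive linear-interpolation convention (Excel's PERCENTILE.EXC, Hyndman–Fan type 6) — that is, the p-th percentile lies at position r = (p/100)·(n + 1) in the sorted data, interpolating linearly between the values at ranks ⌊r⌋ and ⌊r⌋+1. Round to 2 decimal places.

Sorted: 376, 458, 468, 567, 620, 677, 911.
n = 7.
r = (70/100)·(7 + 1) = 5.6.
Rank 5 is 620 and rank 6 is 677.
Interpolate: 620 + 0.6·(677 − 620) = 620 + 0.6·57 = 654.2.

654.20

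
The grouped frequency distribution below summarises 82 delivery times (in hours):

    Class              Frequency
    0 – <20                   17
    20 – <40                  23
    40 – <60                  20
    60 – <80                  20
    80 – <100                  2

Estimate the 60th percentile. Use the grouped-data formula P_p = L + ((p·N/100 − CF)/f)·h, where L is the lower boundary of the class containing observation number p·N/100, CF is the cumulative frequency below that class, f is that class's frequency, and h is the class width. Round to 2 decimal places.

49.20

N = 82; target position k = 60/100 · 82 = 49.2.
Cumulative frequencies: 17, 40, 60, 80, 82.
Observation 49.2 falls in the class 40 – <60.
L = 40, CF = 40, f = 20, h = 20.
P60 = 40 + ((49.2 − 40)/20)·20 = 40 + 9.2 = 49.2.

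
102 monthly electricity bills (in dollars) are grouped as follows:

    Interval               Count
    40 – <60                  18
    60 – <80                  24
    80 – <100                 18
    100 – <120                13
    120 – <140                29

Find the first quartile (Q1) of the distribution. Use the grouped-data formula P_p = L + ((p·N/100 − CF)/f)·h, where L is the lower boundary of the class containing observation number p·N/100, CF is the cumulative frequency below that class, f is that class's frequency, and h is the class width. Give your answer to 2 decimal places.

66.25

N = 102; target position k = 25/100 · 102 = 25.5.
Cumulative frequencies: 18, 42, 60, 73, 102.
Observation 25.5 falls in the class 60 – <80.
L = 60, CF = 18, f = 24, h = 20.
P25 = 60 + ((25.5 − 18)/24)·20 = 60 + 6.25 = 66.25.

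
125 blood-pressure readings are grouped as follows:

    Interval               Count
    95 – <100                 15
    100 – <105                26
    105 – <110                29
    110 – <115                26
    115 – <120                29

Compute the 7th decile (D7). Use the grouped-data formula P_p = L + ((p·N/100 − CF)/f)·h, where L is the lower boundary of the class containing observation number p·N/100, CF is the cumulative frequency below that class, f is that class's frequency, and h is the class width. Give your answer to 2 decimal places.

113.37

N = 125; target position k = 70/100 · 125 = 87.5.
Cumulative frequencies: 15, 41, 70, 96, 125.
Observation 87.5 falls in the class 110 – <115.
L = 110, CF = 70, f = 26, h = 5.
P70 = 110 + ((87.5 − 70)/26)·5 = 110 + 3.36538 = 113.365.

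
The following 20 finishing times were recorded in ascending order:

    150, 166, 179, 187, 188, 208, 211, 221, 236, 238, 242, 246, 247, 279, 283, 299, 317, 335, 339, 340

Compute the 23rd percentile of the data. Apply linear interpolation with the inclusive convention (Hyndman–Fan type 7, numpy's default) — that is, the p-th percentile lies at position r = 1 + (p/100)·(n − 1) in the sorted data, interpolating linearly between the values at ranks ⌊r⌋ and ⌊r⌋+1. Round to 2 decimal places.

195.40

n = 20.
r = 1 + (23/100)·(20 − 1) = 1 + 4.37 = 5.37.
Rank 5 is 188 and rank 6 is 208.
Interpolate: 188 + 0.37·(208 − 188) = 188 + 0.37·20 = 195.4.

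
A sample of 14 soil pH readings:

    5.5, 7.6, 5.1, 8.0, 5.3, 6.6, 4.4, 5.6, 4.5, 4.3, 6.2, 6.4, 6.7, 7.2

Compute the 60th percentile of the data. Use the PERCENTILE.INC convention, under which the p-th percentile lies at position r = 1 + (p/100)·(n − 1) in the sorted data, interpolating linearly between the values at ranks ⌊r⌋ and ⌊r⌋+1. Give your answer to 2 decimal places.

Sorted: 4.3, 4.4, 4.5, 5.1, 5.3, 5.5, 5.6, 6.2, 6.4, 6.6, 6.7, 7.2, 7.6, 8.0.
n = 14.
r = 1 + (60/100)·(14 − 1) = 1 + 7.8 = 8.8.
Rank 8 is 6.2 and rank 9 is 6.4.
Interpolate: 6.2 + 0.8·(6.4 − 6.2) = 6.2 + 0.8·0.2 = 6.36.

6.36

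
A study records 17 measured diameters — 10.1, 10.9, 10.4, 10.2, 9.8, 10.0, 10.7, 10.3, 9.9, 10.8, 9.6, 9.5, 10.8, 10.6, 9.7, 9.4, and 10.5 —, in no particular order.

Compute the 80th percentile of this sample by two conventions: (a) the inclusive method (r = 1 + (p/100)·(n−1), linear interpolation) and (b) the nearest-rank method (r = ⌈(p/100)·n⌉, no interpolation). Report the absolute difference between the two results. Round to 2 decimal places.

Sorted: 9.4, 9.5, 9.6, 9.7, 9.8, 9.9, 10.0, 10.1, 10.2, 10.3, 10.4, 10.5, 10.6, 10.7, 10.8, 10.8, 10.9.
n = 17.
(a) r = 13.8; between ranks 13 (10.6) and 14 (10.7): 10.68.
(b) the nearest-rank method: rank 14 → 10.7.
|10.68 − 10.7| = 0.02.

0.02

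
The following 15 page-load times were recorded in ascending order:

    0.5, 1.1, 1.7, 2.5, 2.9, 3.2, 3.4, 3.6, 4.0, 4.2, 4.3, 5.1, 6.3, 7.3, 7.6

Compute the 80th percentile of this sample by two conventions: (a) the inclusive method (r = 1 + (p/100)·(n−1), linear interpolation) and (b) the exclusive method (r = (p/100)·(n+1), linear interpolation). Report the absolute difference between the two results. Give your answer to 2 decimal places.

0.72

n = 15.
(a) r = 12.2; between ranks 12 (5.1) and 13 (6.3): 5.34.
(b) r = 12.8; between ranks 12 (5.1) and 13 (6.3): 6.06.
|5.34 − 6.06| = 0.72.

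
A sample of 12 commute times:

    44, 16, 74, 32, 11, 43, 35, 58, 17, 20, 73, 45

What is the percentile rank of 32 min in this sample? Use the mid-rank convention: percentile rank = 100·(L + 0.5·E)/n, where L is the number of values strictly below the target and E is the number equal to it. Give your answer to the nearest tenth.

37.5

Sorted: 11, 16, 17, 20, 32, 35, 43, 44, 45, 58, 73, 74.
Count below 32: L = 4; count equal: E = 1; n = 12.
Percentile rank = 100·(4 + 0.5·1)/12 = 100·4.5/12 = 37.5.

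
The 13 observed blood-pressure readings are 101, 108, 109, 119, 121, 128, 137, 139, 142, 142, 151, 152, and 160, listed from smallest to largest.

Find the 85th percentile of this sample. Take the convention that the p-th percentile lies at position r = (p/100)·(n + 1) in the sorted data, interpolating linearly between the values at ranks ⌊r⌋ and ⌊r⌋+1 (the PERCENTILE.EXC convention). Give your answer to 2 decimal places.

151.90

n = 13.
r = (85/100)·(13 + 1) = 11.9.
Rank 11 is 151 and rank 12 is 152.
Interpolate: 151 + 0.9·(152 − 151) = 151 + 0.9·1 = 151.9.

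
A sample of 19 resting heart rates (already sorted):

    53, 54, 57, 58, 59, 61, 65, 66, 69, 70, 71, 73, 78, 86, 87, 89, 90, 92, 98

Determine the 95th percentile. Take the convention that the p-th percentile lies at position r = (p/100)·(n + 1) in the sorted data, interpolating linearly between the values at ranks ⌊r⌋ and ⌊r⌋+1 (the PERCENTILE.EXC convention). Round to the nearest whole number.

98

n = 19.
r = (95/100)·(19 + 1) = 19.
r is an integer, so P95 is the value at rank 19: 98.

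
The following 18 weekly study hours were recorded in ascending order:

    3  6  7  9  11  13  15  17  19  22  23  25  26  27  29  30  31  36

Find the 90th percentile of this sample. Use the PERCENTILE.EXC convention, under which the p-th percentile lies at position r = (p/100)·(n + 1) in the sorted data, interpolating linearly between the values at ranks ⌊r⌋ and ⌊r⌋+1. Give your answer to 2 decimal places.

31.50

n = 18.
r = (90/100)·(18 + 1) = 17.1.
Rank 17 is 31 and rank 18 is 36.
Interpolate: 31 + 0.1·(36 − 31) = 31 + 0.1·5 = 31.5.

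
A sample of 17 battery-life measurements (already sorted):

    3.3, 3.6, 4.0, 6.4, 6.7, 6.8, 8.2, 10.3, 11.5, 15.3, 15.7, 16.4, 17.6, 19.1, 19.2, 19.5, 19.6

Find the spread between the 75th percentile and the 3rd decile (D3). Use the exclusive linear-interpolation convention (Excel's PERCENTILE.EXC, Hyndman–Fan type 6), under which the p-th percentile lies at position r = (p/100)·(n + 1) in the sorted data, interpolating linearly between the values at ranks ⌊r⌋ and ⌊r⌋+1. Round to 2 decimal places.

11.61

n = 17.
P30: r = 5.4; ranks 5–6 are 6.7, 6.8; interpolating gives 6.74.
P75: r = 13.5; ranks 13–14 are 17.6, 19.1; interpolating gives 18.35.
Difference: 18.35 − 6.74 = 11.61.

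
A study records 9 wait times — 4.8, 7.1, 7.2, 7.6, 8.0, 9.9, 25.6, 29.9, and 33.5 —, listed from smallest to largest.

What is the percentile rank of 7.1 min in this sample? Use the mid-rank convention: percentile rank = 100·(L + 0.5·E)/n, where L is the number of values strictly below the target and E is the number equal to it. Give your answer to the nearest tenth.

16.7

Count below 7.1: L = 1; count equal: E = 1; n = 9.
Percentile rank = 100·(1 + 0.5·1)/9 = 100·1.5/9 = 16.67.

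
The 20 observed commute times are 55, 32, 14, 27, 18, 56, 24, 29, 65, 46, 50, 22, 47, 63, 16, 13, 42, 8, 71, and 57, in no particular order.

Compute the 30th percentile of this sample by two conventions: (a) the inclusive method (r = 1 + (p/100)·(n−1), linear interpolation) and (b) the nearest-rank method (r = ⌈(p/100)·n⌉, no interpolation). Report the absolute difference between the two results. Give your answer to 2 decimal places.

1.40

Sorted: 8, 13, 14, 16, 18, 22, 24, 27, 29, 32, 42, 46, 47, 50, 55, 56, 57, 63, 65, 71.
n = 20.
(a) r = 6.7; between ranks 6 (22) and 7 (24): 23.4.
(b) the nearest-rank method: rank 6 → 22.
|23.4 − 22| = 1.4.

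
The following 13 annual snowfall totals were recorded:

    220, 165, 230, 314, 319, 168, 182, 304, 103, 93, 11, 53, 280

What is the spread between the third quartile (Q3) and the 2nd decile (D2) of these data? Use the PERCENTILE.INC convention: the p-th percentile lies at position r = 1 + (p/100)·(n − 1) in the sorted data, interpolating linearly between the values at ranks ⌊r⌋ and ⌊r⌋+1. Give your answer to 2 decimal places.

183.00

Sorted: 11, 53, 93, 103, 165, 168, 182, 220, 230, 280, 304, 314, 319.
n = 13.
P20: r = 3.4; ranks 3–4 are 93, 103; interpolating gives 97.
P75: r = 10 (integer) → 280.
Difference: 280 − 97 = 183.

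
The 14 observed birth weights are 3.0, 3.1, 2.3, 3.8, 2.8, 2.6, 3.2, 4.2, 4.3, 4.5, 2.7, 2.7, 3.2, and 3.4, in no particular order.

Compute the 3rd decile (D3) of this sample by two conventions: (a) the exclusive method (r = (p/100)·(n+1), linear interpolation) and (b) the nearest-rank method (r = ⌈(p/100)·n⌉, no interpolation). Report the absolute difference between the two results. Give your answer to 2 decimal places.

0.05

Sorted: 2.3, 2.6, 2.7, 2.7, 2.8, 3.0, 3.1, 3.2, 3.2, 3.4, 3.8, 4.2, 4.3, 4.5.
n = 14.
(a) r = 4.5; between ranks 4 (2.7) and 5 (2.8): 2.75.
(b) the nearest-rank method: rank 5 → 2.8.
|2.75 − 2.8| = 0.05.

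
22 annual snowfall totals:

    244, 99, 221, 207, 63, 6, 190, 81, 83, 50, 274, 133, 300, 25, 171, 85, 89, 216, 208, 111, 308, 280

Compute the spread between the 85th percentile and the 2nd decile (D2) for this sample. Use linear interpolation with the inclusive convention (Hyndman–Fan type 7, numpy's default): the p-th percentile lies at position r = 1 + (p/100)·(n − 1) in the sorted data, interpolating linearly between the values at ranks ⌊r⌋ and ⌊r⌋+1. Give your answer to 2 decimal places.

Sorted: 6, 25, 50, 63, 81, 83, 85, 89, 99, 111, 133, 171, 190, 207, 208, 216, 221, 244, 274, 280, 300, 308.
n = 22.
P20: r = 5.2; ranks 5–6 are 81, 83; interpolating gives 81.4.
P85: r = 18.85; ranks 18–19 are 244, 274; interpolating gives 269.5.
Difference: 269.5 − 81.4 = 188.1.

188.10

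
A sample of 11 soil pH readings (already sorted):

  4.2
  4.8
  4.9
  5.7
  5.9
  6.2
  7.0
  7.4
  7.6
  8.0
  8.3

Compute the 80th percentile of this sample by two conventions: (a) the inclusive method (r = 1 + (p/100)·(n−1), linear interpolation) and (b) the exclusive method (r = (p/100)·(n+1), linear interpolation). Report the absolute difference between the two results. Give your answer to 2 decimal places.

0.24

n = 11.
(a) r = 9 → value at rank 9 = 7.6.
(b) r = 9.6; between ranks 9 (7.6) and 10 (8.0): 7.84.
|7.6 − 7.84| = 0.24.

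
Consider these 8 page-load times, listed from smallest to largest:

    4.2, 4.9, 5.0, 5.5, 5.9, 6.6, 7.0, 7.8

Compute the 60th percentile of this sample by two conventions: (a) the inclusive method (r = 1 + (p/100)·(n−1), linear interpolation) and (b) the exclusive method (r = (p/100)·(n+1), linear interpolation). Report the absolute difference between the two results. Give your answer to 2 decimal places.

0.14

n = 8.
(a) r = 5.2; between ranks 5 (5.9) and 6 (6.6): 6.04.
(b) r = 5.4; between ranks 5 (5.9) and 6 (6.6): 6.18.
|6.04 − 6.18| = 0.14.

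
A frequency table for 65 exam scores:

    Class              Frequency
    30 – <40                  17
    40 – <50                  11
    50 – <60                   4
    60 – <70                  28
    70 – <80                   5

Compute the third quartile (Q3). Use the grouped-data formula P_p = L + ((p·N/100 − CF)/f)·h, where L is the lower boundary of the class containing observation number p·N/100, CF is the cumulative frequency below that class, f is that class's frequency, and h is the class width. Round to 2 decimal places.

N = 65; target position k = 75/100 · 65 = 48.75.
Cumulative frequencies: 17, 28, 32, 60, 65.
Observation 48.75 falls in the class 60 – <70.
L = 60, CF = 32, f = 28, h = 10.
P75 = 60 + ((48.75 − 32)/28)·10 = 60 + 5.98214 = 65.9821.

65.98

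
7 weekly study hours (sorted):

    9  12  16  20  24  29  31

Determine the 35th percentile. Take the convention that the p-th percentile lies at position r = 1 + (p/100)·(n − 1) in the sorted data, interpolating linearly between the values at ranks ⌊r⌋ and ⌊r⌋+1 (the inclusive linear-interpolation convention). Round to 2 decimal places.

n = 7.
r = 1 + (35/100)·(7 − 1) = 1 + 2.1 = 3.1.
Rank 3 is 16 and rank 4 is 20.
Interpolate: 16 + 0.1·(20 − 16) = 16 + 0.1·4 = 16.4.

16.40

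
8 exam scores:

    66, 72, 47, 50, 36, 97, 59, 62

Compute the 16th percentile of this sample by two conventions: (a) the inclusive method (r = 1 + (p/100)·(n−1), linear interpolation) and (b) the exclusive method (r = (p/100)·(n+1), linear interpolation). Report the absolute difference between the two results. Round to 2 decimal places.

6.52

Sorted: 36, 47, 50, 59, 62, 66, 72, 97.
n = 8.
(a) r = 2.12; between ranks 2 (47) and 3 (50): 47.36.
(b) r = 1.44; between ranks 1 (36) and 2 (47): 40.84.
|47.36 − 40.84| = 6.52.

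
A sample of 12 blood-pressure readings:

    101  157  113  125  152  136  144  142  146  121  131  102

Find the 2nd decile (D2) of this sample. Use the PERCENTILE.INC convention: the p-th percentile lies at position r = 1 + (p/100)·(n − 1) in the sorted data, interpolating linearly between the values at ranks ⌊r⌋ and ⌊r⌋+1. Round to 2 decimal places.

114.60

Sorted: 101, 102, 113, 121, 125, 131, 136, 142, 144, 146, 152, 157.
n = 12.
r = 1 + (20/100)·(12 − 1) = 1 + 2.2 = 3.2.
Rank 3 is 113 and rank 4 is 121.
Interpolate: 113 + 0.2·(121 − 113) = 113 + 0.2·8 = 114.6.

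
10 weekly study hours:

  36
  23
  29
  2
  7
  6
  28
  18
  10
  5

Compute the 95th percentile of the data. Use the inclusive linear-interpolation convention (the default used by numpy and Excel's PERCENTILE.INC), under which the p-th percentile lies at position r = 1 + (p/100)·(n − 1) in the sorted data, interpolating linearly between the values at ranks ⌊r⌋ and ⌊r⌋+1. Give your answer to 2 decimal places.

Sorted: 2, 5, 6, 7, 10, 18, 23, 28, 29, 36.
n = 10.
r = 1 + (95/100)·(10 − 1) = 1 + 8.55 = 9.55.
Rank 9 is 29 and rank 10 is 36.
Interpolate: 29 + 0.55·(36 − 29) = 29 + 0.55·7 = 32.85.

32.85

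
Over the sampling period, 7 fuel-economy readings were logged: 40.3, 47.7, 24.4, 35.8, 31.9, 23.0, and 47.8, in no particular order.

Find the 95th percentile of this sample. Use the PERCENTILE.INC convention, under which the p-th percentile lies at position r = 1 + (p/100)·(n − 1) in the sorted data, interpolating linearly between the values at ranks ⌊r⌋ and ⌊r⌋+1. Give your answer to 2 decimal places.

47.77

Sorted: 23.0, 24.4, 31.9, 35.8, 40.3, 47.7, 47.8.
n = 7.
r = 1 + (95/100)·(7 − 1) = 1 + 5.7 = 6.7.
Rank 6 is 47.7 and rank 7 is 47.8.
Interpolate: 47.7 + 0.7·(47.8 − 47.7) = 47.7 + 0.7·0.1 = 47.77.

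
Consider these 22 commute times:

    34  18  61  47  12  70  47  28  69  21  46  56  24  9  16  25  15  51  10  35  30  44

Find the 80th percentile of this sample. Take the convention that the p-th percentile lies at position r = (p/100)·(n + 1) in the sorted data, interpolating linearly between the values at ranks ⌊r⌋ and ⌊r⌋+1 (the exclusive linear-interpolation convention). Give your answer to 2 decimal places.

Sorted: 9, 10, 12, 15, 16, 18, 21, 24, 25, 28, 30, 34, 35, 44, 46, 47, 47, 51, 56, 61, 69, 70.
n = 22.
r = (80/100)·(22 + 1) = 18.4.
Rank 18 is 51 and rank 19 is 56.
Interpolate: 51 + 0.4·(56 − 51) = 51 + 0.4·5 = 53.

53.00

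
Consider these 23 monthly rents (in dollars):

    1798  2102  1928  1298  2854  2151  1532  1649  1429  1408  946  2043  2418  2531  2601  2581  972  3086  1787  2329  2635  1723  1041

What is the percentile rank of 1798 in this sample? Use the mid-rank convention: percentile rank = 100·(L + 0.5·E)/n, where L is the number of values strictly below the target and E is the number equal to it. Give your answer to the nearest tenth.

Sorted: 946, 972, 1041, 1298, 1408, 1429, 1532, 1649, 1723, 1787, 1798, 1928, 2043, 2102, 2151, 2329, 2418, 2531, 2581, 2601, 2635, 2854, 3086.
Count below 1798: L = 10; count equal: E = 1; n = 23.
Percentile rank = 100·(10 + 0.5·1)/23 = 100·10.5/23 = 45.65.

45.7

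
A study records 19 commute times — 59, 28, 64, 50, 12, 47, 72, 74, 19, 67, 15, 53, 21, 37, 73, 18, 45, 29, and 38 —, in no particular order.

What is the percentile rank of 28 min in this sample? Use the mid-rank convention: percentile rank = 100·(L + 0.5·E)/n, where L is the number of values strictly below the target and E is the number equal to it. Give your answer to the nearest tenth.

Sorted: 12, 15, 18, 19, 21, 28, 29, 37, 38, 45, 47, 50, 53, 59, 64, 67, 72, 73, 74.
Count below 28: L = 5; count equal: E = 1; n = 19.
Percentile rank = 100·(5 + 0.5·1)/19 = 100·5.5/19 = 28.95.

28.9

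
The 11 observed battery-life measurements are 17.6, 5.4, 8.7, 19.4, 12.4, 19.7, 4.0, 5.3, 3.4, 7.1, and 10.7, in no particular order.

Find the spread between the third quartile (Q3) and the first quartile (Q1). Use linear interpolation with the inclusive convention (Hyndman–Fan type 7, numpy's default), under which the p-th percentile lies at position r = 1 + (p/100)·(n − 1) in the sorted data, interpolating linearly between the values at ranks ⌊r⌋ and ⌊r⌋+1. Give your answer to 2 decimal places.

9.65

Sorted: 3.4, 4.0, 5.3, 5.4, 7.1, 8.7, 10.7, 12.4, 17.6, 19.4, 19.7.
n = 11.
P25: r = 3.5; ranks 3–4 are 5.3, 5.4; interpolating gives 5.35.
P75: r = 8.5; ranks 8–9 are 12.4, 17.6; interpolating gives 15.
Difference: 15 − 5.35 = 9.65.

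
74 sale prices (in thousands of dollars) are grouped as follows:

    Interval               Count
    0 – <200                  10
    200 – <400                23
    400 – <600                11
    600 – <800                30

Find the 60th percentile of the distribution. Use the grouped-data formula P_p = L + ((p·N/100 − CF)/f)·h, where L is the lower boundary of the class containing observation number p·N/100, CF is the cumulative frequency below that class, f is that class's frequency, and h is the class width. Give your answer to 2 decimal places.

N = 74; target position k = 60/100 · 74 = 44.4.
Cumulative frequencies: 10, 33, 44, 74.
Observation 44.4 falls in the class 600 – <800.
L = 600, CF = 44, f = 30, h = 200.
P60 = 600 + ((44.4 − 44)/30)·200 = 600 + 2.66667 = 602.667.

602.67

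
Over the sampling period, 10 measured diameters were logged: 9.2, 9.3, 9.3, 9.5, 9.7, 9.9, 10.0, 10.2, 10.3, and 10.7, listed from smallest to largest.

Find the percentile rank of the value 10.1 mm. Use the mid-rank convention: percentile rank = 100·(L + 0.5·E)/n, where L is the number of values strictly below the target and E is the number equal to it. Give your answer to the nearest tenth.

Count below 10.1: L = 7; count equal: E = 0; n = 10.
Percentile rank = 100·(7 + 0.5·0)/10 = 100·7/10 = 70.

70.0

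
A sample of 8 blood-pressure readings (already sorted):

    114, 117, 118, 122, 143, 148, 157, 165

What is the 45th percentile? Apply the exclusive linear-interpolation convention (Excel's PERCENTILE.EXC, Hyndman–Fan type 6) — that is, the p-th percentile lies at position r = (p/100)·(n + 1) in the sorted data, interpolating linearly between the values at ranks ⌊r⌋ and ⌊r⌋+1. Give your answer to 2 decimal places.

n = 8.
r = (45/100)·(8 + 1) = 4.05.
Rank 4 is 122 and rank 5 is 143.
Interpolate: 122 + 0.05·(143 − 122) = 122 + 0.05·21 = 123.05.

123.05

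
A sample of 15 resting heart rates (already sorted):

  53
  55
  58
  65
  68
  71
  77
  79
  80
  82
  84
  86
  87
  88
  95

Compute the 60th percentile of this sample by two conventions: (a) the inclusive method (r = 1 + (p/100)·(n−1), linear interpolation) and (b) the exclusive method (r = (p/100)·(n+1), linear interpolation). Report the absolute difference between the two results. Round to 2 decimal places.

n = 15.
(a) r = 9.4; between ranks 9 (80) and 10 (82): 80.8.
(b) r = 9.6; between ranks 9 (80) and 10 (82): 81.2.
|80.8 − 81.2| = 0.4.

0.40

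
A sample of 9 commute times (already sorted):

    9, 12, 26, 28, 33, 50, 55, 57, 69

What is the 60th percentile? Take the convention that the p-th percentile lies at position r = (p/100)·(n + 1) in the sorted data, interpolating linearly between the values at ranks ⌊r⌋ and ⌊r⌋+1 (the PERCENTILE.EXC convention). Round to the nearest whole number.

n = 9.
r = (60/100)·(9 + 1) = 6.
r is an integer, so P60 is the value at rank 6: 50.

50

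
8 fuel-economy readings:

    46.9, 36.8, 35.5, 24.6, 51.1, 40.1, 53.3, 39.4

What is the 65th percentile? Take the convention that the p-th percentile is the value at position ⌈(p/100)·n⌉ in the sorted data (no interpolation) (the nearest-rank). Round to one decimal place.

Sorted: 24.6, 35.5, 36.8, 39.4, 40.1, 46.9, 51.1, 53.3.
n = 8.
Position = ⌈65/100 · 8⌉ = ⌈5.2⌉ = 6.
The value at rank 6 is 46.9.

46.9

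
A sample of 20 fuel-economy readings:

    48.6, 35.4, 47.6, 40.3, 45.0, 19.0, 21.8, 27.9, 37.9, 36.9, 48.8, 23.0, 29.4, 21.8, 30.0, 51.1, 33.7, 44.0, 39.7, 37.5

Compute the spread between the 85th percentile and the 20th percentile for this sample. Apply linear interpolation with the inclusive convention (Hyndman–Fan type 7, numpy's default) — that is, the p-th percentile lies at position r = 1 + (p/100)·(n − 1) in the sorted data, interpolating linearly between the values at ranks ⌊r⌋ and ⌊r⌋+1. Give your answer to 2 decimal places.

Sorted: 19.0, 21.8, 21.8, 23.0, 27.9, 29.4, 30.0, 33.7, 35.4, 36.9, 37.5, 37.9, 39.7, 40.3, 44.0, 45.0, 47.6, 48.6, 48.8, 51.1.
n = 20.
P20: r = 4.8; ranks 4–5 are 23.0, 27.9; interpolating gives 26.92.
P85: r = 17.15; ranks 17–18 are 47.6, 48.6; interpolating gives 47.75.
Difference: 47.75 − 26.92 = 20.83.

20.83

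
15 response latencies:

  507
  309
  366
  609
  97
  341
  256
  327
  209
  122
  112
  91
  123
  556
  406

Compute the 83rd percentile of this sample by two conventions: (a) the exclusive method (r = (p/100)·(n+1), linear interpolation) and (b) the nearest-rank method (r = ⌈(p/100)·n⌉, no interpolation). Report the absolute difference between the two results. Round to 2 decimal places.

13.72

Sorted: 91, 97, 112, 122, 123, 209, 256, 309, 327, 341, 366, 406, 507, 556, 609.
n = 15.
(a) r = 13.28; between ranks 13 (507) and 14 (556): 520.72.
(b) the nearest-rank method: rank 13 → 507.
|520.72 − 507| = 13.72.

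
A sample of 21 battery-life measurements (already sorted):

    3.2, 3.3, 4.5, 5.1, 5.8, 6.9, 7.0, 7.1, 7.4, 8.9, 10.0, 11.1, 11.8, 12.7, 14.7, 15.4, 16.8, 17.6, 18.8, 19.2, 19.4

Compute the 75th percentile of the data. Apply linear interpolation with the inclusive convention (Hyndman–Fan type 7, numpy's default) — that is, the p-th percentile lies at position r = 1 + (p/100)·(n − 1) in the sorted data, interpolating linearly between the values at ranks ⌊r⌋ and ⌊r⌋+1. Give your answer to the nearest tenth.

15.4

n = 21.
r = 1 + (75/100)·(21 − 1) = 1 + 15 = 16.
r is an integer, so P75 is the value at rank 16: 15.4.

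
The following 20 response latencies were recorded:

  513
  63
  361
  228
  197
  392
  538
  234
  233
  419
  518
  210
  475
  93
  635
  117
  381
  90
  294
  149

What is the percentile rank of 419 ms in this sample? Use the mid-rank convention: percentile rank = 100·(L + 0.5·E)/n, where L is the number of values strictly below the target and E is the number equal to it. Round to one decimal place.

Sorted: 63, 90, 93, 117, 149, 197, 210, 228, 233, 234, 294, 361, 381, 392, 419, 475, 513, 518, 538, 635.
Count below 419: L = 14; count equal: E = 1; n = 20.
Percentile rank = 100·(14 + 0.5·1)/20 = 100·14.5/20 = 72.5.

72.5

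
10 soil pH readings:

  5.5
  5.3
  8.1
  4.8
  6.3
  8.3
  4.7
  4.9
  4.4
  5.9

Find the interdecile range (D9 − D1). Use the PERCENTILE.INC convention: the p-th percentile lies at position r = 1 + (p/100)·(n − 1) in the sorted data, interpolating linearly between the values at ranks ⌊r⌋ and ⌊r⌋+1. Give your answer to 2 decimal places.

3.45

Sorted: 4.4, 4.7, 4.8, 4.9, 5.3, 5.5, 5.9, 6.3, 8.1, 8.3.
n = 10.
P10: r = 1.9; ranks 1–2 are 4.4, 4.7; interpolating gives 4.67.
P90: r = 9.1; ranks 9–10 are 8.1, 8.3; interpolating gives 8.12.
Difference: 8.12 − 4.67 = 3.45.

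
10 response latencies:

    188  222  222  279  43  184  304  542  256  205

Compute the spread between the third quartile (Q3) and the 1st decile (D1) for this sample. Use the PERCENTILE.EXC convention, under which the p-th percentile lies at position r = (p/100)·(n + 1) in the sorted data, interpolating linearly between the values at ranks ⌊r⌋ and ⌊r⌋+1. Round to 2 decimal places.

Sorted: 43, 184, 188, 205, 222, 222, 256, 279, 304, 542.
n = 10.
P10: r = 1.1; ranks 1–2 are 43, 184; interpolating gives 57.1.
P75: r = 8.25; ranks 8–9 are 279, 304; interpolating gives 285.25.
Difference: 285.25 − 57.1 = 228.15.

228.15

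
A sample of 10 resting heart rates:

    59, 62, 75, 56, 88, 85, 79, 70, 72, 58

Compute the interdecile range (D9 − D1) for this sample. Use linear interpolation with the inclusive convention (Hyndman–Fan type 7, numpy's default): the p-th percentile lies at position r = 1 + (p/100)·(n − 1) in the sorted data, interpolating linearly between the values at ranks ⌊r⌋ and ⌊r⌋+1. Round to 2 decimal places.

27.50

Sorted: 56, 58, 59, 62, 70, 72, 75, 79, 85, 88.
n = 10.
P10: r = 1.9; ranks 1–2 are 56, 58; interpolating gives 57.8.
P90: r = 9.1; ranks 9–10 are 85, 88; interpolating gives 85.3.
Difference: 85.3 − 57.8 = 27.5.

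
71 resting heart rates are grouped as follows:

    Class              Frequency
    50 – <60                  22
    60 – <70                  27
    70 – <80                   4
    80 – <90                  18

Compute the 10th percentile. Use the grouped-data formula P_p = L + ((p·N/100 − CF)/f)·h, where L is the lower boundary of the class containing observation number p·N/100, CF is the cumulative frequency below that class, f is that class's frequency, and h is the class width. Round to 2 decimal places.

N = 71; target position k = 10/100 · 71 = 7.1.
Cumulative frequencies: 22, 49, 53, 71.
Observation 7.1 falls in the class 50 – <60.
L = 50, CF = 0, f = 22, h = 10.
P10 = 50 + ((7.1 − 0)/22)·10 = 50 + 3.22727 = 53.2273.

53.23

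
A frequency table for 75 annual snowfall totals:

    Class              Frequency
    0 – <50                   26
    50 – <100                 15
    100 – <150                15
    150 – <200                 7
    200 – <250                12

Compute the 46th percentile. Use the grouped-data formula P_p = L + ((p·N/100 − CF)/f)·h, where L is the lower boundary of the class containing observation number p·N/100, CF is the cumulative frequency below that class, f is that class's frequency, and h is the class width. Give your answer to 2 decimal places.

N = 75; target position k = 46/100 · 75 = 34.5.
Cumulative frequencies: 26, 41, 56, 63, 75.
Observation 34.5 falls in the class 50 – <100.
L = 50, CF = 26, f = 15, h = 50.
P46 = 50 + ((34.5 − 26)/15)·50 = 50 + 28.3333 = 78.3333.

78.33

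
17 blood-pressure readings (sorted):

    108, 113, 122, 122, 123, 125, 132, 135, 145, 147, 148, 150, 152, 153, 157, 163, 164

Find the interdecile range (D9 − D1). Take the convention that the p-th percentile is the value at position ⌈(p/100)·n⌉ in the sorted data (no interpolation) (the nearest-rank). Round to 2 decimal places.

n = 17.
P10: rank ⌈10/100·17⌉ = 2 → 113.
P90: rank ⌈90/100·17⌉ = 16 → 163.
Difference: 163 − 113 = 50.

50.00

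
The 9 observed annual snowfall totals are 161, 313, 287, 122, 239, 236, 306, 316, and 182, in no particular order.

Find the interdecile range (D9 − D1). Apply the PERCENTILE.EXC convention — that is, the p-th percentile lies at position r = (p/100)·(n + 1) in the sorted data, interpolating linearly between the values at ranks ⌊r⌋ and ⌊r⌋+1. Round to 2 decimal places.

Sorted: 122, 161, 182, 236, 239, 287, 306, 313, 316.
n = 9.
P10: r = 1 (integer) → 122.
P90: r = 9 (integer) → 316.
Difference: 316 − 122 = 194.

194.00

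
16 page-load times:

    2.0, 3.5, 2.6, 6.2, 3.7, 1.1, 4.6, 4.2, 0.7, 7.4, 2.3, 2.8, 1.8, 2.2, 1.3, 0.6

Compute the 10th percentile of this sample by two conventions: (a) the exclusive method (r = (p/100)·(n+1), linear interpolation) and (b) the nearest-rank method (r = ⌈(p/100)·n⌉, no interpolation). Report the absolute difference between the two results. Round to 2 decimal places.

0.03

Sorted: 0.6, 0.7, 1.1, 1.3, 1.8, 2.0, 2.2, 2.3, 2.6, 2.8, 3.5, 3.7, 4.2, 4.6, 6.2, 7.4.
n = 16.
(a) r = 1.7; between ranks 1 (0.6) and 2 (0.7): 0.67.
(b) the nearest-rank method: rank 2 → 0.7.
|0.67 − 0.7| = 0.03.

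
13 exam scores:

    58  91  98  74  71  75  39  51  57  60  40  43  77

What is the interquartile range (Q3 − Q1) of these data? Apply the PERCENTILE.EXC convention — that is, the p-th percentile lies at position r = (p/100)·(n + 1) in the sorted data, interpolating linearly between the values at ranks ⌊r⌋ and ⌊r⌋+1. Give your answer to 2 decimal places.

29.00

Sorted: 39, 40, 43, 51, 57, 58, 60, 71, 74, 75, 77, 91, 98.
n = 13.
P25: r = 3.5; ranks 3–4 are 43, 51; interpolating gives 47.
P75: r = 10.5; ranks 10–11 are 75, 77; interpolating gives 76.
Difference: 76 − 47 = 29.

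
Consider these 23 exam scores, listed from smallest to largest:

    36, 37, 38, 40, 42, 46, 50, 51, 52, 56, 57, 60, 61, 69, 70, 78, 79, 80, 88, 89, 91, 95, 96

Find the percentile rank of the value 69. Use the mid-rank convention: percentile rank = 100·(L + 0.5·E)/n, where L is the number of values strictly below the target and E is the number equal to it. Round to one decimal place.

58.7

Count below 69: L = 13; count equal: E = 1; n = 23.
Percentile rank = 100·(13 + 0.5·1)/23 = 100·13.5/23 = 58.7.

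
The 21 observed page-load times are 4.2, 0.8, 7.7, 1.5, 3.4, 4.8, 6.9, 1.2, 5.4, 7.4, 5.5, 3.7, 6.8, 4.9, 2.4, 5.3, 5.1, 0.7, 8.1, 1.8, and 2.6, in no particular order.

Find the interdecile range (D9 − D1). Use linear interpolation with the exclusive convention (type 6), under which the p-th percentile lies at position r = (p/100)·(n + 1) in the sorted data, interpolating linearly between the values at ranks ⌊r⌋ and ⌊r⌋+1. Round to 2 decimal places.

6.76

Sorted: 0.7, 0.8, 1.2, 1.5, 1.8, 2.4, 2.6, 3.4, 3.7, 4.2, 4.8, 4.9, 5.1, 5.3, 5.4, 5.5, 6.8, 6.9, 7.4, 7.7, 8.1.
n = 21.
P10: r = 2.2; ranks 2–3 are 0.8, 1.2; interpolating gives 0.88.
P90: r = 19.8; ranks 19–20 are 7.4, 7.7; interpolating gives 7.64.
Difference: 7.64 − 0.88 = 6.76.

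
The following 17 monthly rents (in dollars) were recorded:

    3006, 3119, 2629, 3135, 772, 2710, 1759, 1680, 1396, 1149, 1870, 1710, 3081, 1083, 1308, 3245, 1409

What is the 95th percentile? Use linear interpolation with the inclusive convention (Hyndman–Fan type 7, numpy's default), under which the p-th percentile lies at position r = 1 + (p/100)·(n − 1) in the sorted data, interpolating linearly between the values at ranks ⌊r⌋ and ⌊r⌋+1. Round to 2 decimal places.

Sorted: 772, 1083, 1149, 1308, 1396, 1409, 1680, 1710, 1759, 1870, 2629, 2710, 3006, 3081, 3119, 3135, 3245.
n = 17.
r = 1 + (95/100)·(17 − 1) = 1 + 15.2 = 16.2.
Rank 16 is 3135 and rank 17 is 3245.
Interpolate: 3135 + 0.2·(3245 − 3135) = 3135 + 0.2·110 = 3157.

3157.00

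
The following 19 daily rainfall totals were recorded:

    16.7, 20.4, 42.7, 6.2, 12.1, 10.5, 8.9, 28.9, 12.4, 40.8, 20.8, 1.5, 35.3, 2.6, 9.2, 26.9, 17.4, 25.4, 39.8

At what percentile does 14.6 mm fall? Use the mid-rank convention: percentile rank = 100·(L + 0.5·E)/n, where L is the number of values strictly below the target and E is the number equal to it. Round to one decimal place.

Sorted: 1.5, 2.6, 6.2, 8.9, 9.2, 10.5, 12.1, 12.4, 16.7, 17.4, 20.4, 20.8, 25.4, 26.9, 28.9, 35.3, 39.8, 40.8, 42.7.
Count below 14.6: L = 8; count equal: E = 0; n = 19.
Percentile rank = 100·(8 + 0.5·0)/19 = 100·8/19 = 42.11.

42.1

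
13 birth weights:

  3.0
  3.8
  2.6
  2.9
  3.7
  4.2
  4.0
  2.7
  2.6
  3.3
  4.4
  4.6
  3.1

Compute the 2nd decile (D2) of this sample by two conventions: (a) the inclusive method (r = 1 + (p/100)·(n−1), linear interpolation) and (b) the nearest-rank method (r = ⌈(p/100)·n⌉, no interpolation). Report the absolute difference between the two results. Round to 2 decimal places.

0.08

Sorted: 2.6, 2.6, 2.7, 2.9, 3.0, 3.1, 3.3, 3.7, 3.8, 4.0, 4.2, 4.4, 4.6.
n = 13.
(a) r = 3.4; between ranks 3 (2.7) and 4 (2.9): 2.78.
(b) the nearest-rank method: rank 3 → 2.7.
|2.78 − 2.7| = 0.08.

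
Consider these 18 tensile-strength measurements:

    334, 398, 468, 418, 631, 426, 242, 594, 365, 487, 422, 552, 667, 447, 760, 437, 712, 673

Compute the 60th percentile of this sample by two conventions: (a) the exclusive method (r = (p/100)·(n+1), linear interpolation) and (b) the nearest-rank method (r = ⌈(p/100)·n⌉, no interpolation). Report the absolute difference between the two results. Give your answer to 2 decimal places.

26.00

Sorted: 242, 334, 365, 398, 418, 422, 426, 437, 447, 468, 487, 552, 594, 631, 667, 673, 712, 760.
n = 18.
(a) r = 11.4; between ranks 11 (487) and 12 (552): 513.
(b) the nearest-rank method: rank 11 → 487.
|513 − 487| = 26.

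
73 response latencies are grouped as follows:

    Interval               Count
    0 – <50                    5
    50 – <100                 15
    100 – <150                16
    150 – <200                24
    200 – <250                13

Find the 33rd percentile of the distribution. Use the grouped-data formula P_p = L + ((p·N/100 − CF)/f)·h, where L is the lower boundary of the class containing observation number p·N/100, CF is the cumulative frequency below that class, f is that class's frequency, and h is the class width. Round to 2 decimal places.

N = 73; target position k = 33/100 · 73 = 24.09.
Cumulative frequencies: 5, 20, 36, 60, 73.
Observation 24.09 falls in the class 100 – <150.
L = 100, CF = 20, f = 16, h = 50.
P33 = 100 + ((24.09 − 20)/16)·50 = 100 + 12.7812 = 112.781.

112.78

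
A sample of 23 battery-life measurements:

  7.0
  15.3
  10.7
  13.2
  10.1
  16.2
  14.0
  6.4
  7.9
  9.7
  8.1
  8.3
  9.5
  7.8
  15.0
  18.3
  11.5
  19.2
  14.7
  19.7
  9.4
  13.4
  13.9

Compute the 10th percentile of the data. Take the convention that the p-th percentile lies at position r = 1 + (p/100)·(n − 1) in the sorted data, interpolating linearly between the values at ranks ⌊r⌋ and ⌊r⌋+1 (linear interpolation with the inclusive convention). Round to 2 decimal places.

7.82

Sorted: 6.4, 7.0, 7.8, 7.9, 8.1, 8.3, 9.4, 9.5, 9.7, 10.1, 10.7, 11.5, 13.2, 13.4, 13.9, 14.0, 14.7, 15.0, 15.3, 16.2, 18.3, 19.2, 19.7.
n = 23.
r = 1 + (10/100)·(23 − 1) = 1 + 2.2 = 3.2.
Rank 3 is 7.8 and rank 4 is 7.9.
Interpolate: 7.8 + 0.2·(7.9 − 7.8) = 7.8 + 0.2·0.1 = 7.82.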